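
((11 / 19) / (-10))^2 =121 / 36100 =0.00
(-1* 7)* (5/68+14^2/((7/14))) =-186627/68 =-2744.51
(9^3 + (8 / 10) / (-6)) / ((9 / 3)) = 10933 / 45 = 242.96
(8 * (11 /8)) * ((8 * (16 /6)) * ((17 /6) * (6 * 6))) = 23936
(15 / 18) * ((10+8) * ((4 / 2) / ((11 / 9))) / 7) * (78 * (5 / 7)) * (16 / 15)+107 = 169993 / 539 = 315.39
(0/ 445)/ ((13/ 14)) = 0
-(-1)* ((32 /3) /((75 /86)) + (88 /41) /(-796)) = 22448618 /1835775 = 12.23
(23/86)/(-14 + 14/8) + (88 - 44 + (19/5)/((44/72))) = 50.20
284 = 284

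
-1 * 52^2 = -2704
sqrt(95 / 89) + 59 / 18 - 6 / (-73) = sqrt(8455) / 89 + 4415 / 1314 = 4.39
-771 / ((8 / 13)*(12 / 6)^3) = -10023 / 64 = -156.61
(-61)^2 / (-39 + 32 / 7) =-26047 / 241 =-108.08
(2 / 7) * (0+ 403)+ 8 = 862 / 7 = 123.14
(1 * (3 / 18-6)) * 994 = -17395 / 3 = -5798.33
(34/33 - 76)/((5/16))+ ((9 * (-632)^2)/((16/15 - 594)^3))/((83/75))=-288953105890358056/1204379694821985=-239.92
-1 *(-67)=67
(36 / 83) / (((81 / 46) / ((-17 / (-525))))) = 3128 / 392175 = 0.01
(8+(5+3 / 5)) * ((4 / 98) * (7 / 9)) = 136 / 315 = 0.43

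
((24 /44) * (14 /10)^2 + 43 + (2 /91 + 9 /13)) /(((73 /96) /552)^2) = 242085173133312 /10258325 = 23598898.76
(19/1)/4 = 19/4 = 4.75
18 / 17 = 1.06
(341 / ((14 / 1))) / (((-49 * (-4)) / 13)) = 4433 / 2744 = 1.62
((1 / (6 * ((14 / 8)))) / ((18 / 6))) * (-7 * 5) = -10 / 9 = -1.11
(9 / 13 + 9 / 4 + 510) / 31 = 26673 / 1612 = 16.55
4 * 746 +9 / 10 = 29849 / 10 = 2984.90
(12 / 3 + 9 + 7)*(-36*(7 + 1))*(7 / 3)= -13440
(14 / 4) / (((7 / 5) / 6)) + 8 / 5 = 83 / 5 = 16.60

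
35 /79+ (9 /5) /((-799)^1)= 139114 /315605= 0.44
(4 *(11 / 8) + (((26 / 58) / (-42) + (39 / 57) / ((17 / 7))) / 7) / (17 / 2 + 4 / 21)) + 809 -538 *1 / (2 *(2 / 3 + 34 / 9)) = 28871604499 / 38292296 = 753.98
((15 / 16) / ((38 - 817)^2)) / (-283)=-15 / 2747776048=-0.00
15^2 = 225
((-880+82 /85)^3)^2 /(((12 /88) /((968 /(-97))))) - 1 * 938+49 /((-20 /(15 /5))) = -4940696830108428278374461342340247 /146334012062500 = -33763147476597795740.66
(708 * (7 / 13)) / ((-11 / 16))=-79296 / 143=-554.52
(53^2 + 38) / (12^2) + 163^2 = 26588.77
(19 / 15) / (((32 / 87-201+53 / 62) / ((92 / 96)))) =-0.01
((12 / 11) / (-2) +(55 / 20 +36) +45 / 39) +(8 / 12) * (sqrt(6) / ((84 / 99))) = 11 * sqrt(6) / 14 +22513 / 572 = 41.28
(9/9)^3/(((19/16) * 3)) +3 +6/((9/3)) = 301/57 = 5.28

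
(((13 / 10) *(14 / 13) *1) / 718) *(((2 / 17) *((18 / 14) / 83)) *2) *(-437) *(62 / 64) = -121923 / 40523920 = -0.00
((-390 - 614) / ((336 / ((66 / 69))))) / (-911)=2761 / 880026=0.00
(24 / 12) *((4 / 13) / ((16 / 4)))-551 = -7161 / 13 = -550.85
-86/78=-43/39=-1.10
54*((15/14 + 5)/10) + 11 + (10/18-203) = -19991/126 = -158.66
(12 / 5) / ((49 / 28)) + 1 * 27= 993 / 35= 28.37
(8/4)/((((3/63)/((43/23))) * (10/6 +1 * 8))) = 5418/667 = 8.12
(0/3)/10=0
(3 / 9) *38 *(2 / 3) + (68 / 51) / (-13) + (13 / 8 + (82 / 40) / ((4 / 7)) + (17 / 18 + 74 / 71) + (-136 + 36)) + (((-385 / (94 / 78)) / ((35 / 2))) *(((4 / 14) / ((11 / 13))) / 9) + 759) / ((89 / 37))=4491048618779 / 19458981360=230.80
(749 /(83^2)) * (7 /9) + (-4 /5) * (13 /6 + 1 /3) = -118759 /62001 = -1.92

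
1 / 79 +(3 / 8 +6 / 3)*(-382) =-907.24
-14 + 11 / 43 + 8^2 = 2161 / 43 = 50.26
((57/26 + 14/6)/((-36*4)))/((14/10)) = -1765/78624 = -0.02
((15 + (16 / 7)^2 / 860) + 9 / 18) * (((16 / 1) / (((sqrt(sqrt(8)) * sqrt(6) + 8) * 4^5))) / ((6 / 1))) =-326713 * 2^(1 / 4) * sqrt(3) / 240703680-326713 * 2^(3 / 4) * sqrt(3) / 1283752960 + 326713 * sqrt(2) / 320938240 + 326713 / 60175920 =0.00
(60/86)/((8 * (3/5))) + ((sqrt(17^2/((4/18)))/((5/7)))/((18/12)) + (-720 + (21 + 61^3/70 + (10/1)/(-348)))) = 119 * sqrt(2)/5 + 1332238657/523740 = 2577.36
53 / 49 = 1.08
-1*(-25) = 25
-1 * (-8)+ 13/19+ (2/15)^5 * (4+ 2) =41766841/4809375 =8.68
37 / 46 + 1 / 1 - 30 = -1297 / 46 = -28.20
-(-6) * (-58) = -348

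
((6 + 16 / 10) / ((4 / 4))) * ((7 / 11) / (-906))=-133 / 24915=-0.01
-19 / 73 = -0.26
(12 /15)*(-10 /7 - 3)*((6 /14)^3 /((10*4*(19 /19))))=-837 /120050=-0.01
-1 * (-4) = 4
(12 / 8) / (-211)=-0.01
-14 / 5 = -2.80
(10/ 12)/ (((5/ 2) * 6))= 1/ 18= 0.06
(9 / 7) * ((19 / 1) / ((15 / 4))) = 228 / 35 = 6.51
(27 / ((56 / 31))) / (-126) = -93 / 784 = -0.12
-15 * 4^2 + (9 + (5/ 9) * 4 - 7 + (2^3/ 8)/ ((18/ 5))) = -471/ 2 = -235.50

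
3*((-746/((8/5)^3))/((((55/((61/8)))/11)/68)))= -29010075/512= -56660.30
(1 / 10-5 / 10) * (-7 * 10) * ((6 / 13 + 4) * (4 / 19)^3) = 103936 / 89167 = 1.17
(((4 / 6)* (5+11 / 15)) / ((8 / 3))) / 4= 43 / 120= 0.36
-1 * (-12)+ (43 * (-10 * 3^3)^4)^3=11933574168558509113347000000000012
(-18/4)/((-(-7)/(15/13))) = -135/182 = -0.74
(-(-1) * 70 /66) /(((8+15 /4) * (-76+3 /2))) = -280 /231099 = -0.00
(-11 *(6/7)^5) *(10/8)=-106920/16807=-6.36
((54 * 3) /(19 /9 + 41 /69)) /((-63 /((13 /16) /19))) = -24219 /595840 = -0.04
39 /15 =13 /5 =2.60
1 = 1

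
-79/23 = -3.43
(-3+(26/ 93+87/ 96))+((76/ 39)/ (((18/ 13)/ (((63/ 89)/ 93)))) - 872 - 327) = -954148829/ 794592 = -1200.80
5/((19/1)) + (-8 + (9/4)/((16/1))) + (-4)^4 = 302059/1216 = 248.40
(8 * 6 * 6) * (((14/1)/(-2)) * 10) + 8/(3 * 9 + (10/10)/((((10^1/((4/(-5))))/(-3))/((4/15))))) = -68200280/3383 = -20159.70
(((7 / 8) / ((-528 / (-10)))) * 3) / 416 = 35 / 292864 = 0.00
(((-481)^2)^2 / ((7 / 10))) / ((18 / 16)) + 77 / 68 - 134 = 291191842457035 / 4284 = 67971952020.78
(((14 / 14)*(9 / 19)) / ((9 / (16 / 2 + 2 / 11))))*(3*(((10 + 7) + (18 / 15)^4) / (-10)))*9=-2896803 / 130625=-22.18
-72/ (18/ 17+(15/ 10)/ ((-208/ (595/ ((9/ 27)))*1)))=56576/ 9283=6.09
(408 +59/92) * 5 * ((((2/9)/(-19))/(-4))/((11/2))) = 187975/173052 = 1.09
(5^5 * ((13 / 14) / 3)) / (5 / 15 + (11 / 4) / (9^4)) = 177693750 / 61313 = 2898.14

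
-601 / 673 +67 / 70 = 3021 / 47110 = 0.06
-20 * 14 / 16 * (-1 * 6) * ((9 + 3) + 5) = 1785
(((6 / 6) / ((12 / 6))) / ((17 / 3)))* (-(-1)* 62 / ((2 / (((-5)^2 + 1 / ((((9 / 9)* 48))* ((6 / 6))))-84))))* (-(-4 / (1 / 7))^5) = -47199972064 / 17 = -2776468944.94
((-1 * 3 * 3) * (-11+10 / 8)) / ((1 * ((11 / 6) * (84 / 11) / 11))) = 3861 / 56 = 68.95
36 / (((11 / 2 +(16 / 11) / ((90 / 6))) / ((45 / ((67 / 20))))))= 10692000 / 123749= 86.40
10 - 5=5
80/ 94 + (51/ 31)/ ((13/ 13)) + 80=120197/ 1457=82.50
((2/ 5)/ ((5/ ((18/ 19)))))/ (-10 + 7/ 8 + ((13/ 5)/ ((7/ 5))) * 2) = -672/ 47975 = -0.01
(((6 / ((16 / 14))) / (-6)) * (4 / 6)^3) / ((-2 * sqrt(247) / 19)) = 7 * sqrt(247) / 702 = 0.16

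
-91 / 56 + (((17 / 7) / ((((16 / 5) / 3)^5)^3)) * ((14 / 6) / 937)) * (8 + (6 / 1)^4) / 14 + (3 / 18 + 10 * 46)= 2601836644489713611890685 / 5671509111537231986688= 458.76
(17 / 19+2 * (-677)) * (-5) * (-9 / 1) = -1156905 / 19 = -60889.74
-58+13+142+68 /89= 8701 /89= 97.76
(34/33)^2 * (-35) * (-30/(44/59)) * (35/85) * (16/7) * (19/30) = 10671920/11979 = 890.89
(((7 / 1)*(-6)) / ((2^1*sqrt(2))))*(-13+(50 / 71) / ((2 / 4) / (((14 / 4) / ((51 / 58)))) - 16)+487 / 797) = 9522391473*sqrt(2) / 72940643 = 184.63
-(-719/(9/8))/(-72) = -719/81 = -8.88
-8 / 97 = -0.08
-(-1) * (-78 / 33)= -26 / 11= -2.36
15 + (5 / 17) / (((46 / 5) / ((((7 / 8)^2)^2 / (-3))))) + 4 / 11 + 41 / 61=103354887385 / 6447783936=16.03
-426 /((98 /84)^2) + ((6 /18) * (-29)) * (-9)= -11073 /49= -225.98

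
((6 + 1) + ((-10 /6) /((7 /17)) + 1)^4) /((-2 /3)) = -18138583 /129654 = -139.90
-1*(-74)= 74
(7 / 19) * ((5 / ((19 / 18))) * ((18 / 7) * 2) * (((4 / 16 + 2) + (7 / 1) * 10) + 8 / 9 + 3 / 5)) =238914 / 361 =661.81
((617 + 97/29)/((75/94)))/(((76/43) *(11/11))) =3635779/8265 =439.90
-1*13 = -13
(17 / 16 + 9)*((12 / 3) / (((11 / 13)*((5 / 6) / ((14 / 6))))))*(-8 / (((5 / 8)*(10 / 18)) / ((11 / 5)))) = -4219488 / 625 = -6751.18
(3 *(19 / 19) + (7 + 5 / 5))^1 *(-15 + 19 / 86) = -162.57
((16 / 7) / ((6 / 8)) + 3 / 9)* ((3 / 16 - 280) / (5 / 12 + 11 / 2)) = -4477 / 28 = -159.89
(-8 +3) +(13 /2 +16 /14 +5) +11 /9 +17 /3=1831 /126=14.53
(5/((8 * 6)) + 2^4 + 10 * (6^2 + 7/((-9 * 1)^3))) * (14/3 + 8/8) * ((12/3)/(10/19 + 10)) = 1416600157/1749600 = 809.67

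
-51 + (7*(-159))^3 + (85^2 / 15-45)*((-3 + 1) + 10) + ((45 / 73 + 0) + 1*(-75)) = -301945489862 / 219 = -1378746529.05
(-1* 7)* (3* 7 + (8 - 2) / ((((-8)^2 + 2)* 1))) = -1624 / 11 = -147.64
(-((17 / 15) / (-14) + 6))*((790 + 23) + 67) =-109384 / 21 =-5208.76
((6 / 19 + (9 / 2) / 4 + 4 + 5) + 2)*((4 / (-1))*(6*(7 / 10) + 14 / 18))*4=-847168 / 855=-990.84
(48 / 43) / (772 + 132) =6 / 4859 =0.00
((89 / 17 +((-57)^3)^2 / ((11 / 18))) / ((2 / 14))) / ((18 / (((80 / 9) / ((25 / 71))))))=41726978328071848 / 75735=550960300099.98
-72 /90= -4 /5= -0.80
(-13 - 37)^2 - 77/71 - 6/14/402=2498.91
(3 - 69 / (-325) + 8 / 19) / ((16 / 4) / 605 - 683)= -2714756 / 510315585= -0.01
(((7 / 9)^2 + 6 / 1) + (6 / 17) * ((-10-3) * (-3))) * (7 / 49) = 4007 / 1377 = 2.91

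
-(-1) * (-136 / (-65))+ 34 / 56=4913 / 1820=2.70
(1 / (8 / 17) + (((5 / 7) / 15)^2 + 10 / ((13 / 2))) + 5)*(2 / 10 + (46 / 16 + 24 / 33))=18997871 / 576576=32.95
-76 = -76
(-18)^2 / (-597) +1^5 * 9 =1683 / 199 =8.46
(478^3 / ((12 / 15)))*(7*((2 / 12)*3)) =477817165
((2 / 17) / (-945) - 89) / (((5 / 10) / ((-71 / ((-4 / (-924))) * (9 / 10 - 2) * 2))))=-24566600234 / 3825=-6422640.58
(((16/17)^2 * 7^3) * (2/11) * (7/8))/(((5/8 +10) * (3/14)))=17210368/810645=21.23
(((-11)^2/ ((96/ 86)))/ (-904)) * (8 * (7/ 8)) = -36421/ 43392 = -0.84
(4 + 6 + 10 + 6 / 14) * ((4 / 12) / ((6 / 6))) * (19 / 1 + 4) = 3289 / 21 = 156.62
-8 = -8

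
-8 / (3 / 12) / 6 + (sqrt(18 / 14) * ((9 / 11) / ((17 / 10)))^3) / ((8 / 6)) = -16 / 3 + 1640250 * sqrt(7) / 45774421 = -5.24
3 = 3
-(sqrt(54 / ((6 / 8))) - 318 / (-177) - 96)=5558 / 59 - 6* sqrt(2)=85.72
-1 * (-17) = 17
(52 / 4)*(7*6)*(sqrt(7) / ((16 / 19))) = 5187*sqrt(7) / 8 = 1715.44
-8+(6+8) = 6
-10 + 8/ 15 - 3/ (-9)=-137/ 15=-9.13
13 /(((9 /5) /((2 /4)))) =65 /18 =3.61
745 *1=745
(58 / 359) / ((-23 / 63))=-3654 / 8257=-0.44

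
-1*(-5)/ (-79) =-5/ 79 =-0.06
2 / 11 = 0.18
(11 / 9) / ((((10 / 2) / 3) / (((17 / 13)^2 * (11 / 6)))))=34969 / 15210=2.30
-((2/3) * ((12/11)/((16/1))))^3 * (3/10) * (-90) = 27/10648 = 0.00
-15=-15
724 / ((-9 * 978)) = -362 / 4401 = -0.08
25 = 25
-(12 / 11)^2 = -144 / 121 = -1.19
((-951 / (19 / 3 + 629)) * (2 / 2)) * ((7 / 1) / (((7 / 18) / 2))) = -51354 / 953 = -53.89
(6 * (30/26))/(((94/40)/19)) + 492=334812/611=547.97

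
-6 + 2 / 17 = -100 / 17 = -5.88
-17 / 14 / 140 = -17 / 1960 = -0.01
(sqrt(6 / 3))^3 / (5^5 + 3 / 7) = 7 * sqrt(2) / 10939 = 0.00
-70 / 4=-35 / 2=-17.50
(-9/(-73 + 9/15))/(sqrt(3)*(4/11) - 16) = -5445/699746 - 495*sqrt(3)/2798984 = -0.01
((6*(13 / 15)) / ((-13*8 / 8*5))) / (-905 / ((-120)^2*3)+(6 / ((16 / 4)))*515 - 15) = -3456 / 32723095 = -0.00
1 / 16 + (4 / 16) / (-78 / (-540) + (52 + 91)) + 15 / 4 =786223 / 206128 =3.81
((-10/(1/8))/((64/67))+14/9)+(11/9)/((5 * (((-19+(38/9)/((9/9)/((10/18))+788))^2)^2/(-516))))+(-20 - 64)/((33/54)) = -90331753941139391453752485289/411253224957505713503637180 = -219.65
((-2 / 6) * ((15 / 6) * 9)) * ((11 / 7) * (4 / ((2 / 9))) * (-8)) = 11880 / 7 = 1697.14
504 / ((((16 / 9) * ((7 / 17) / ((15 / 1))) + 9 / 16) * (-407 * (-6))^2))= 514080 / 3718323103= 0.00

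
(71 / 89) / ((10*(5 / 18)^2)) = 11502 / 11125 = 1.03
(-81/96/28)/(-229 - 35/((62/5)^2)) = 8649/65792608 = 0.00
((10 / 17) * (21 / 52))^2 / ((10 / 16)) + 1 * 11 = 541661 / 48841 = 11.09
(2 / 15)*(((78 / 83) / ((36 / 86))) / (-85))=-1118 / 317475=-0.00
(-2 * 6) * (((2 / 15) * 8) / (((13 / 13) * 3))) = -64 / 15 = -4.27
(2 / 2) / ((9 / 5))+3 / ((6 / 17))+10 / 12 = 89 / 9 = 9.89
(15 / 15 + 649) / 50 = 13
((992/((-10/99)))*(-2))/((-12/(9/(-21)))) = 24552/35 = 701.49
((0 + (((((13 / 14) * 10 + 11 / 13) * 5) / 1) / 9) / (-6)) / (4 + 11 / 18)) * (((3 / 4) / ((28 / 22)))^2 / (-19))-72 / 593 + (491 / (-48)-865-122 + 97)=-360416735480209 / 400308758304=-900.35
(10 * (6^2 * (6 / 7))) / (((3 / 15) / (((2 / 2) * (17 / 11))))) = 183600 / 77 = 2384.42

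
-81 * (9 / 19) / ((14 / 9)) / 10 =-2.47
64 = 64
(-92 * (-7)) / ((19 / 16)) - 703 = -3053 / 19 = -160.68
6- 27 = -21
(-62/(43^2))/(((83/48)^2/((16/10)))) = -1142784/63688805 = -0.02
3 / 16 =0.19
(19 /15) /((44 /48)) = 76 /55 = 1.38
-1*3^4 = -81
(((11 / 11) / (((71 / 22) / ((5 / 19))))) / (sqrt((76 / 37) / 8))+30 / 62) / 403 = 110 * sqrt(1406) / 10329293+15 / 12493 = 0.00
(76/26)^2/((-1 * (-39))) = 1444/6591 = 0.22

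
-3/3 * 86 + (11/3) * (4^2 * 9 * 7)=3610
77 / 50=1.54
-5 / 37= -0.14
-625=-625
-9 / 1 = -9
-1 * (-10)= 10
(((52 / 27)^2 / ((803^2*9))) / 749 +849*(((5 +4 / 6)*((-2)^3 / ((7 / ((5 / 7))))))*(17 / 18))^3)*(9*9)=-418930817853834240208 / 73054272081483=-5734514.98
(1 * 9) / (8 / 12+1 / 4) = 108 / 11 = 9.82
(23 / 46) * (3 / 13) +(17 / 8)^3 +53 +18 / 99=4604767 / 73216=62.89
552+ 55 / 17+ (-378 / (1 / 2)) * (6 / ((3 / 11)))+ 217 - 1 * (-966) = -253194 / 17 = -14893.76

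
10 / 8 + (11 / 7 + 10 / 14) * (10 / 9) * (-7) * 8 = -5075 / 36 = -140.97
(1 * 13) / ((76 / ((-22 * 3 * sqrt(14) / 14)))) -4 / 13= -429 * sqrt(14) / 532 -4 / 13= -3.32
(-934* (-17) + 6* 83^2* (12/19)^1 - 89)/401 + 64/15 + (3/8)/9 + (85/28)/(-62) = 10786433863/99199380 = 108.73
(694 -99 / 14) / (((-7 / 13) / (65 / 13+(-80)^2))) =-8171015.36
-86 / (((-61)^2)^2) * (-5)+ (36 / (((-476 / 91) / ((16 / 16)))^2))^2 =32032110873361 / 18502695778576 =1.73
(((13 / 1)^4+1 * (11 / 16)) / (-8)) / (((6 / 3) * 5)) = -456987 / 1280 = -357.02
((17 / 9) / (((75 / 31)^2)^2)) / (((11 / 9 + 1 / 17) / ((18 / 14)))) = 266897569 / 4823437500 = 0.06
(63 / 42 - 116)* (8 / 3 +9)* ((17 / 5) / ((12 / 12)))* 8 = -109004 / 3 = -36334.67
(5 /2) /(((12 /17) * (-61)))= -85 /1464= -0.06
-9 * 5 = -45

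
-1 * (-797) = 797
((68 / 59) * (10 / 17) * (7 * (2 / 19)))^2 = 313600 / 1256641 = 0.25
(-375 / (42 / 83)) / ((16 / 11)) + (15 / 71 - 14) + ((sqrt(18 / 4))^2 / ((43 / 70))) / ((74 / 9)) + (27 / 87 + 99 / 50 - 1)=-9559400648753 / 18344866400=-521.09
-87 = -87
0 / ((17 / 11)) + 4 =4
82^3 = 551368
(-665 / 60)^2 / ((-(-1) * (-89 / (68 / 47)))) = -300713 / 150588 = -2.00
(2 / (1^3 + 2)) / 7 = 0.10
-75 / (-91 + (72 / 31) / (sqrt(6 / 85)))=27900*sqrt(510) / 7884601 + 6558825 / 7884601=0.91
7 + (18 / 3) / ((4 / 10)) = 22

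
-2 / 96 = -1 / 48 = -0.02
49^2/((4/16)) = 9604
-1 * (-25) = 25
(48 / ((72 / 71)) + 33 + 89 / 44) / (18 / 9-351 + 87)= -10871 / 34584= -0.31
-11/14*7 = -11/2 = -5.50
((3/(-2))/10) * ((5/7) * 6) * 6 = -3.86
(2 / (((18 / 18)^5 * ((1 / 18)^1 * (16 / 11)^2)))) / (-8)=-1089 / 512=-2.13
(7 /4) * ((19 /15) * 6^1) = 133 /10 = 13.30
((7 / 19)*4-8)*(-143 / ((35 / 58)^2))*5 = 59650448 / 4655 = 12814.27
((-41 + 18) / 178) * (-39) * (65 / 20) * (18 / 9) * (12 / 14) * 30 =524745 / 623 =842.29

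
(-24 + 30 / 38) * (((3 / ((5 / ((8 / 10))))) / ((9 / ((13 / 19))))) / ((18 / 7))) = -8918 / 27075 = -0.33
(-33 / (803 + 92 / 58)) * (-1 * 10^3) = 957000 / 23333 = 41.01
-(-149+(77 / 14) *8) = 105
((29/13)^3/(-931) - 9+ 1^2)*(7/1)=-16387645/292201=-56.08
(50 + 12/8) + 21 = 145/2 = 72.50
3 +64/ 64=4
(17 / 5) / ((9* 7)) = 17 / 315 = 0.05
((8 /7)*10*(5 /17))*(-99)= -39600 /119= -332.77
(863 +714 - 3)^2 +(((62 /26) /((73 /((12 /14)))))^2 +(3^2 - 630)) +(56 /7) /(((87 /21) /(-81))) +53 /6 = 19017457680002563 /7678524126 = 2476707.42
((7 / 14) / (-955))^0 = 1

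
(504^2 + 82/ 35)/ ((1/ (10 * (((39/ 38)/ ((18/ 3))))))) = 57789173/ 133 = 434505.06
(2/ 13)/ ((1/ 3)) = 6/ 13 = 0.46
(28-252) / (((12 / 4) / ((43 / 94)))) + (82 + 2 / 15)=33824 / 705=47.98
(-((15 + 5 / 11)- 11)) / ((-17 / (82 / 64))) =0.34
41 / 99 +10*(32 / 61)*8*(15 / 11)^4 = 1169728831 / 8037909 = 145.53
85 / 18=4.72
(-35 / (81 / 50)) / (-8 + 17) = -1750 / 729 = -2.40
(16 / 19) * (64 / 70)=512 / 665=0.77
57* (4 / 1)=228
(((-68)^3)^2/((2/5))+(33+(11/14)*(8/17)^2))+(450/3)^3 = 500029121062991/2023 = 247172081593.17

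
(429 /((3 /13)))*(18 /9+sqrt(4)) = 7436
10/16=5/8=0.62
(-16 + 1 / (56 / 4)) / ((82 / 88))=-4906 / 287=-17.09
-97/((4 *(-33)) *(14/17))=1649/1848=0.89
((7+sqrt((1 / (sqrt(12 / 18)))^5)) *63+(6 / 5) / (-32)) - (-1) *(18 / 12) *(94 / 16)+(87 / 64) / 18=189 *2^(3 / 4) *3^(1 / 4) / 4+863713 / 1920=554.43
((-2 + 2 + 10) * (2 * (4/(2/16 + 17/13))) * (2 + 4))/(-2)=-167.52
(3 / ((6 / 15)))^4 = 50625 / 16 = 3164.06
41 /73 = 0.56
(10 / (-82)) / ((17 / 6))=-30 / 697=-0.04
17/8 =2.12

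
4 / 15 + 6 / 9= 14 / 15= 0.93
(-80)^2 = 6400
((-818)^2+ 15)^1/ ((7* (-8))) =-669139/ 56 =-11948.91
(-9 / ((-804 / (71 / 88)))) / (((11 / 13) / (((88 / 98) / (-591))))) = -923 / 56914088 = -0.00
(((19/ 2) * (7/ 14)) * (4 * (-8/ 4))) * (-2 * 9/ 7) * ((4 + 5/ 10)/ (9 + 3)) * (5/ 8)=2565/ 112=22.90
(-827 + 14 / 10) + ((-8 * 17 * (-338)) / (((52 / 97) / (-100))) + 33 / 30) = -17151249 / 2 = -8575624.50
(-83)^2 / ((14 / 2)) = 6889 / 7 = 984.14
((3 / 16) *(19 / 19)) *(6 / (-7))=-9 / 56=-0.16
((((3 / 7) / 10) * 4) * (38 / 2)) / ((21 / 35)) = 38 / 7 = 5.43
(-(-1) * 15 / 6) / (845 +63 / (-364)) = 130 / 43931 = 0.00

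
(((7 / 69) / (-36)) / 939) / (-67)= 7 / 156275892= 0.00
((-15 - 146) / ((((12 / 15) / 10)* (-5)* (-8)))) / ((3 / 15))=-251.56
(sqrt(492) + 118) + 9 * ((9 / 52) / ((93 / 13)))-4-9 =2 * sqrt(123) + 13047 / 124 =127.40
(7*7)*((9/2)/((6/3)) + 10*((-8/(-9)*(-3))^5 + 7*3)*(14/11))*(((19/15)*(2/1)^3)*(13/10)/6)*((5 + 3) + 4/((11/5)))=-1528116.36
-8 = -8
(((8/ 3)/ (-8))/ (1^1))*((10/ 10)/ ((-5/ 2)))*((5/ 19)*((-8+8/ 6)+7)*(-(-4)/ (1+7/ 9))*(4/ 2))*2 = 2/ 19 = 0.11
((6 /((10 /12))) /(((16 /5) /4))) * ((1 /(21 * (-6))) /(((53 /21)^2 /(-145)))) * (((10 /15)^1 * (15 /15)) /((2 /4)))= 6090 /2809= 2.17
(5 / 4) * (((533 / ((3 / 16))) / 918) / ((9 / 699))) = 1241890 / 4131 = 300.63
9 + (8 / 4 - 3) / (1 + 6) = 62 / 7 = 8.86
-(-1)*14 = 14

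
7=7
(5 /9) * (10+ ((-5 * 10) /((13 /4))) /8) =175 /39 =4.49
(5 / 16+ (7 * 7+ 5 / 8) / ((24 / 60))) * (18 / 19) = 8955 / 76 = 117.83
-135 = -135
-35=-35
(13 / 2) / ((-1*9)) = -13 / 18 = -0.72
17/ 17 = 1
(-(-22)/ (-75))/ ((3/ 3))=-22/ 75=-0.29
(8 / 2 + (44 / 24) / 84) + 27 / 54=2279 / 504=4.52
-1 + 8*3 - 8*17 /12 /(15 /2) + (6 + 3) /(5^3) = 24256 /1125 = 21.56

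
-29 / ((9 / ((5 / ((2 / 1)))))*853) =-145 / 15354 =-0.01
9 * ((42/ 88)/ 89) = 189/ 3916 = 0.05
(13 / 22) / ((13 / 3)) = 3 / 22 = 0.14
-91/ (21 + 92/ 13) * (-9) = 10647/ 365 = 29.17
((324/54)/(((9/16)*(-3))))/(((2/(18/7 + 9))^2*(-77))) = 5832/3773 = 1.55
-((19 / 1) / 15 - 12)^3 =4173281 / 3375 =1236.53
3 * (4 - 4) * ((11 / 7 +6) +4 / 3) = 0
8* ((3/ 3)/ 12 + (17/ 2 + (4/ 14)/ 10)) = 7234/ 105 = 68.90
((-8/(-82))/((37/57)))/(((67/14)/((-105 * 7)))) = -2346120/101639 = -23.08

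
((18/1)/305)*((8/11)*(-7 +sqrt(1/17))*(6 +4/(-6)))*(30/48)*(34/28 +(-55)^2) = -2925.72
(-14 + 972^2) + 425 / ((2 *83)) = 944772.56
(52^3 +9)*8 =1124936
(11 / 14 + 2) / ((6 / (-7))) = -13 / 4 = -3.25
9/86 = 0.10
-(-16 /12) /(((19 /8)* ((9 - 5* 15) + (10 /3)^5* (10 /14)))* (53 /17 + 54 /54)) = 11016 /18417365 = 0.00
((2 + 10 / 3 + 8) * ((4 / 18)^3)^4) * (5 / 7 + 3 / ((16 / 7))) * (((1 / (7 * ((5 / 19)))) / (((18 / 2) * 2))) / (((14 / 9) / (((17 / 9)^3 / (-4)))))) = -2712290432 / 211861974925393821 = -0.00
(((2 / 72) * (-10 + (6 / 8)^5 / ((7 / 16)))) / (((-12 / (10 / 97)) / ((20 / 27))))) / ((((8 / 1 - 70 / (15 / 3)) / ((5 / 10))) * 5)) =-21185 / 760306176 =-0.00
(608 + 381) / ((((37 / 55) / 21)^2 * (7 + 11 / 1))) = 146594525 / 2738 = 53540.73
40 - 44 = -4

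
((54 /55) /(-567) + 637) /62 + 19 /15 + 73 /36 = 5829889 /429660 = 13.57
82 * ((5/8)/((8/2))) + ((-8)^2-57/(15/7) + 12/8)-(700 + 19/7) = -651.00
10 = 10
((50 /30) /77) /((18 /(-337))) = -0.41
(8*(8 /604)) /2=0.05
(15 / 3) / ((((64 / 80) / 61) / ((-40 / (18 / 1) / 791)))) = -7625 / 7119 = -1.07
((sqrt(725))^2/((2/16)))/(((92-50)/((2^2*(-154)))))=-255200/3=-85066.67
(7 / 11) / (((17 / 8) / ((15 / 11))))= 840 / 2057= 0.41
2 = 2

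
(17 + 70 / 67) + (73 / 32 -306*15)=-9797381 / 2144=-4569.67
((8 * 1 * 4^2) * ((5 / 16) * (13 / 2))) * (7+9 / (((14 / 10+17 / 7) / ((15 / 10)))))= 2736.79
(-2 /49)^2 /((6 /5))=10 /7203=0.00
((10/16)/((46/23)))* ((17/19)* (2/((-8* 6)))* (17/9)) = -1445/65664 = -0.02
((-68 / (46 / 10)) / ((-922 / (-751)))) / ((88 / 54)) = -1723545 / 233266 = -7.39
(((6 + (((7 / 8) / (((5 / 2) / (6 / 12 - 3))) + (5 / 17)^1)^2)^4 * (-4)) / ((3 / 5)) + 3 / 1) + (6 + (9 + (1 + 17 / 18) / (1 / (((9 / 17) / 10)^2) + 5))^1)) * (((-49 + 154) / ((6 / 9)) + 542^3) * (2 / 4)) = 4573742263434205531697081433389 / 2057805118163279413248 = 2222631396.46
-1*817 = -817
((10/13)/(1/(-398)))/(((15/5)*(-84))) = 995/819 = 1.21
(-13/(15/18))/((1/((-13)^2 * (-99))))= 1305018/5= 261003.60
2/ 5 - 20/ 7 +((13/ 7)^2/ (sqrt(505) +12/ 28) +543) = 169 * sqrt(505)/ 24736 +467977849/ 865760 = 540.69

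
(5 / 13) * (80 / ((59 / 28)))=11200 / 767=14.60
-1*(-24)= 24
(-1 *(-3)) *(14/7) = 6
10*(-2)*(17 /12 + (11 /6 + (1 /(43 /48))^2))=-89.92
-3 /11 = -0.27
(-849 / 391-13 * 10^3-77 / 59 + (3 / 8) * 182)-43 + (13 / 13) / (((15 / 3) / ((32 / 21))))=-125742823583 / 9688980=-12977.92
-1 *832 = -832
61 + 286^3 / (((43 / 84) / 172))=7860268477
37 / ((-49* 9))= -37 / 441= -0.08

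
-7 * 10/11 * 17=-1190/11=-108.18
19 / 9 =2.11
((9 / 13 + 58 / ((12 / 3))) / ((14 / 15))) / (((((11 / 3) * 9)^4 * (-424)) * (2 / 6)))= -1975 / 20336700384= -0.00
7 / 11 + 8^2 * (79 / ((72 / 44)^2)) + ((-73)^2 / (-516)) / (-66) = 578983105 / 306504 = 1888.99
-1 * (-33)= 33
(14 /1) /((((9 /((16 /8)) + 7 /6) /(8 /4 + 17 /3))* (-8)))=-161 /68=-2.37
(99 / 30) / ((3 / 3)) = 33 / 10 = 3.30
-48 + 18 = -30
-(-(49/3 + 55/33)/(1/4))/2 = 36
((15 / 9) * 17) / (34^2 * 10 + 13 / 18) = 510 / 208093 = 0.00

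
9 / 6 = 3 / 2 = 1.50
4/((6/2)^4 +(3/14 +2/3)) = 168/3439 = 0.05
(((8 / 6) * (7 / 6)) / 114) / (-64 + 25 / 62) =-434 / 2022759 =-0.00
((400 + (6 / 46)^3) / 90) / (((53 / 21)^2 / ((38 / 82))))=4531015937 / 14012612230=0.32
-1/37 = -0.03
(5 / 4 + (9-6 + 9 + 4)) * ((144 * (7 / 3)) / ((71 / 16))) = 92736 / 71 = 1306.14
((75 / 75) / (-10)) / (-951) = 1 / 9510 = 0.00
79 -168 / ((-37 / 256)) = 45931 / 37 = 1241.38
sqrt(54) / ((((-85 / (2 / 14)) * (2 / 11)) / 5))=-33 * sqrt(6) / 238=-0.34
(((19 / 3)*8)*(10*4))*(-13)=-79040 / 3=-26346.67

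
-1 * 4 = -4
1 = 1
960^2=921600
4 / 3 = 1.33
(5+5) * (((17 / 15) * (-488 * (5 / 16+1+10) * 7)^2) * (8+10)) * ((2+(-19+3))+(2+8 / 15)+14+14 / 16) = 41532218405657 / 40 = 1038305460141.42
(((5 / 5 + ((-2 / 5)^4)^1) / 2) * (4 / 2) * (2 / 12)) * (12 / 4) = 641 / 1250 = 0.51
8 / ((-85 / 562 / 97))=-436112 / 85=-5130.73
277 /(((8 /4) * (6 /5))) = 1385 /12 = 115.42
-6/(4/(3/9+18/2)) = -14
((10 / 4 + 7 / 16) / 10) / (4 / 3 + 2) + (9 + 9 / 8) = 16341 / 1600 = 10.21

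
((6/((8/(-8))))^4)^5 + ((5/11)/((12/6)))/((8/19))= 3656158440062976.54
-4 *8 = -32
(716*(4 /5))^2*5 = 8202496 /5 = 1640499.20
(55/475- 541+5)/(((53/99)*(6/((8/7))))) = -6719988/35245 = -190.67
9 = 9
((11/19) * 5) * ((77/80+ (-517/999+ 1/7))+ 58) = 360540191/2125872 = 169.60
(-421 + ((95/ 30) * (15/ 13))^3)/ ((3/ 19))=-41433433/ 17576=-2357.39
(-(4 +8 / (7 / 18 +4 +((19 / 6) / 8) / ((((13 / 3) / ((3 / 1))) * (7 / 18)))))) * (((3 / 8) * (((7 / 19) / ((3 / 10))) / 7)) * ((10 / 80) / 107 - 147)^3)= 462989386940440320535 / 397713326459392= 1164128.42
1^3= 1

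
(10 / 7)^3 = 1000 / 343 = 2.92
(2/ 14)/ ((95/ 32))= 32/ 665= 0.05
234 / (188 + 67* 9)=0.30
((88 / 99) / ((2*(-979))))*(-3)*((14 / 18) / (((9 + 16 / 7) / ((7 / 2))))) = 686 / 2088207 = 0.00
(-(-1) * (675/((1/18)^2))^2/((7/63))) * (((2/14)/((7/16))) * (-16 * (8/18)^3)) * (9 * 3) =-261213880320000/49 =-5330895516734.69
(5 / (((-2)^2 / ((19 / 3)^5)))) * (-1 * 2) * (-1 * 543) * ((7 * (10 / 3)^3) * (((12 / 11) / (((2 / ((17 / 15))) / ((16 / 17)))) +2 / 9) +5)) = 4506612842504500 / 216513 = 20814513874.48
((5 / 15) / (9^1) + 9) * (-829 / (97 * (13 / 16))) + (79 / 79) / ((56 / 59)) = -179230523 / 1906632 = -94.00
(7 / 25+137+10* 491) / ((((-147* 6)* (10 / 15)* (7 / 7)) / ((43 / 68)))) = -387559 / 71400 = -5.43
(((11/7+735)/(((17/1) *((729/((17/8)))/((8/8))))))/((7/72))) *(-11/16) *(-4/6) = 14179/23814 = 0.60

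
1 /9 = 0.11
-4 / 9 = -0.44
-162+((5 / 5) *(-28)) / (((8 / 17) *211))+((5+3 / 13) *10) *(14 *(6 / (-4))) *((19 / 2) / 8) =-4023172 / 2743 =-1466.71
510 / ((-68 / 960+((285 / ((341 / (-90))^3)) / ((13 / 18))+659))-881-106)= -63093977575200 / 41484395391001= -1.52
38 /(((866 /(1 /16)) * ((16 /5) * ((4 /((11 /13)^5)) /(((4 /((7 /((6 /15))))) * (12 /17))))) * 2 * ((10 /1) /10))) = 9179907 /1224423322304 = 0.00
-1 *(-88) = 88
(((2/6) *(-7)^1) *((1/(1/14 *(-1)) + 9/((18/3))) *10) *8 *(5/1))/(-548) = -21.29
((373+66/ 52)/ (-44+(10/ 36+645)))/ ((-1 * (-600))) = 29193/ 28139800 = 0.00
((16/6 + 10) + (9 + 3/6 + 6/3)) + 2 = 157/6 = 26.17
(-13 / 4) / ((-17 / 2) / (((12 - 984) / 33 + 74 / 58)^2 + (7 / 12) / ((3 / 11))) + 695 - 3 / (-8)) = -5833423906 / 1248109191047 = -0.00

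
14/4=7/2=3.50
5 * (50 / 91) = 250 / 91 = 2.75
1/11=0.09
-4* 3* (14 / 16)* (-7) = 147 / 2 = 73.50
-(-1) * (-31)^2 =961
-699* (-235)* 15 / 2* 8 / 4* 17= 41887575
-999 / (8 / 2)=-999 / 4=-249.75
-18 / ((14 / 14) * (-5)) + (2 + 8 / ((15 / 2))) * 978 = 15014 / 5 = 3002.80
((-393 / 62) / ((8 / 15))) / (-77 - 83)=0.07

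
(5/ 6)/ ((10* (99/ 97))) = 97/ 1188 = 0.08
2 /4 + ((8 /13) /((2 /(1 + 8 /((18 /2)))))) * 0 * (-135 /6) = 1 /2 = 0.50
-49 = -49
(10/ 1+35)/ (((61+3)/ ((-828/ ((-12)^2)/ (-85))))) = 207/ 4352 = 0.05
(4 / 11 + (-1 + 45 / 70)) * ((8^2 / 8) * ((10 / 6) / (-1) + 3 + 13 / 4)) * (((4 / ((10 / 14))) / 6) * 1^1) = 2 / 9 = 0.22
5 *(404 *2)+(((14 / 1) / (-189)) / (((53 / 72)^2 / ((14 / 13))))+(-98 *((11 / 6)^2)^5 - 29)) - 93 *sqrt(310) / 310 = -41982621370258765 / 1104021674496 - 3 *sqrt(310) / 10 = -38032.27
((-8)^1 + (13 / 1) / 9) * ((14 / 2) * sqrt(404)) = -826 * sqrt(101) / 9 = -922.36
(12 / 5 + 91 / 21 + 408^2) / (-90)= -2497061 / 1350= -1849.67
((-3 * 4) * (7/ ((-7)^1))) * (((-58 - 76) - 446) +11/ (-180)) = -104411/ 15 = -6960.73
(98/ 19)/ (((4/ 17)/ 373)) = 310709/ 38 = 8176.55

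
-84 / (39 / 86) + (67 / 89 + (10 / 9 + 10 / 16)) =-15223127 / 83304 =-182.74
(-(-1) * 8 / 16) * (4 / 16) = 1 / 8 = 0.12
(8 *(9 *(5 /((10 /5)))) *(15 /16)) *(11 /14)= 7425 /56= 132.59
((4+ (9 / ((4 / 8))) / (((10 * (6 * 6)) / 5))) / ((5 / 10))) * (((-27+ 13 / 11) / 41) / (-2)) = 1207 / 451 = 2.68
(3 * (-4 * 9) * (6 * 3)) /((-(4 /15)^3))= 820125 /8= 102515.62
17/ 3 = 5.67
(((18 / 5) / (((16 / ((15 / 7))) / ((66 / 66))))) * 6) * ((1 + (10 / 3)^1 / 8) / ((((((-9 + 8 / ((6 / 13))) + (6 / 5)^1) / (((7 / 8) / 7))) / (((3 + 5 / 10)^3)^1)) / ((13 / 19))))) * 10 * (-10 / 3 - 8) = -9558675 / 53504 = -178.65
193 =193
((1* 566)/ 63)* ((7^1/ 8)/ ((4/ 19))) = 5377/ 144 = 37.34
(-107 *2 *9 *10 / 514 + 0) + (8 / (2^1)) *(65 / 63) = -539870 / 16191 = -33.34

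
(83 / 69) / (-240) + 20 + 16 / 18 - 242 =-1220561 / 5520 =-221.12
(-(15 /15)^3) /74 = -1 /74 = -0.01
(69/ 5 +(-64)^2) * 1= 20549/ 5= 4109.80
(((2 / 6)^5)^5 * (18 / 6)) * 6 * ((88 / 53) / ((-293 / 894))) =-52448 / 487316474668161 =-0.00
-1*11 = -11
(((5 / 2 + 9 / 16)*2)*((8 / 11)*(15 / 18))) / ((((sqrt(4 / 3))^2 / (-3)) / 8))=-735 / 11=-66.82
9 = 9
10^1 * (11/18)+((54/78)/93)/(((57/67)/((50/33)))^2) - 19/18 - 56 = -48404626693/950585922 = -50.92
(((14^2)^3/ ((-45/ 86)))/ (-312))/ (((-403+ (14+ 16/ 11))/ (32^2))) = -18606866432/ 152685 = -121864.40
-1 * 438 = -438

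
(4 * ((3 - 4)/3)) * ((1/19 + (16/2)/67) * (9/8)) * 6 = -1971/1273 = -1.55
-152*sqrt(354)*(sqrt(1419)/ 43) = -456*sqrt(55814)/ 43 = -2505.35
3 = 3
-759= -759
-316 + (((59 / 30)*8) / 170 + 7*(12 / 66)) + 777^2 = 8462886473 / 14025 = 603414.37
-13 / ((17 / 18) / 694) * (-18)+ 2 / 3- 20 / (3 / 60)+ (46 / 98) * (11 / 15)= 2143513711 / 12495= 171549.72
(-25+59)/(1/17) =578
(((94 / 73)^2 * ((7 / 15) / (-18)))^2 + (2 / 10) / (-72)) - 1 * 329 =-1362216353883997 / 4140463537800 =-329.00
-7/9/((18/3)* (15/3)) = -7/270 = -0.03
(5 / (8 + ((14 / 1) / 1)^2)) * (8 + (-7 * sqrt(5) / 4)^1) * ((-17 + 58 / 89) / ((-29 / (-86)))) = -4.86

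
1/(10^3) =1/1000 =0.00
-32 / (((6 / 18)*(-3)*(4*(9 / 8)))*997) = 64 / 8973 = 0.01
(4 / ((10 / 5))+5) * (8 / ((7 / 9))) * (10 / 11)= 720 / 11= 65.45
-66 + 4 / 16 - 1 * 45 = -443 / 4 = -110.75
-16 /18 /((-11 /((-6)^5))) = -6912 /11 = -628.36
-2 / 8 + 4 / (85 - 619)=-275 / 1068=-0.26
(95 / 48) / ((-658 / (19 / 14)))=-1805 / 442176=-0.00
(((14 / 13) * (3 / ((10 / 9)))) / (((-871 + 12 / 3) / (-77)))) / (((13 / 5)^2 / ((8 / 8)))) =24255 / 634933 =0.04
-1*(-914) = 914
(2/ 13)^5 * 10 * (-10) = -3200/ 371293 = -0.01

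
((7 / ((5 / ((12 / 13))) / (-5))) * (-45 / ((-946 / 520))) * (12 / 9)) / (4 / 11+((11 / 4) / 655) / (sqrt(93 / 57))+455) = -35814144831360000 / 76526797741966501+10651872000 * sqrt(589) / 76526797741966501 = -0.47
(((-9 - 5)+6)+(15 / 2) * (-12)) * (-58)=5684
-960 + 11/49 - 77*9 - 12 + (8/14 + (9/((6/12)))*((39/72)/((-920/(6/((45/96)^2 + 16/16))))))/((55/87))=-644110508434/387096325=-1663.95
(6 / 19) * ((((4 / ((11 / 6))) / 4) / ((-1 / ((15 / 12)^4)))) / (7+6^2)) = -5625 / 575168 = -0.01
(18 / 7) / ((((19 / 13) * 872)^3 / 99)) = 1957527 / 15917626208512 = 0.00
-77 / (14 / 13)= -143 / 2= -71.50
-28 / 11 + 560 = 6132 / 11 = 557.45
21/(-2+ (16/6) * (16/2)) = 63/58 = 1.09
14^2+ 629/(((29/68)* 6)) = 38438/87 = 441.82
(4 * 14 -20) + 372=408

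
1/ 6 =0.17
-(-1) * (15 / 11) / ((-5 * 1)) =-3 / 11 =-0.27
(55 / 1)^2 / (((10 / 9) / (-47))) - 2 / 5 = -1279579 / 10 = -127957.90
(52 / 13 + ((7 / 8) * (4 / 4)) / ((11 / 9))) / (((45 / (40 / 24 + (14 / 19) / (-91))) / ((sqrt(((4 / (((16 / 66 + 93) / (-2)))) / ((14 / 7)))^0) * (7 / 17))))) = 714049 / 9976824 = 0.07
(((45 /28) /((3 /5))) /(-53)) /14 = -75 /20776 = -0.00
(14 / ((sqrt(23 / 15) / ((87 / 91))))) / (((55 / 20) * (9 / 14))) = 3248 * sqrt(345) / 9867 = 6.11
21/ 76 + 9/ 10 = 447/ 380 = 1.18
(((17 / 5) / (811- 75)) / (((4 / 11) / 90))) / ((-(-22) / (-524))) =-20043 / 736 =-27.23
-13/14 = -0.93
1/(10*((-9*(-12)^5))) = 1/22394880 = 0.00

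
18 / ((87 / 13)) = 78 / 29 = 2.69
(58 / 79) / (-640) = -29 / 25280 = -0.00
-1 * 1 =-1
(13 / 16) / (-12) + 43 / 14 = 4037 / 1344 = 3.00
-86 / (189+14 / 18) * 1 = -387 / 854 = -0.45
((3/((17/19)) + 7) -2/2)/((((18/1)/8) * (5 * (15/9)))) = 0.50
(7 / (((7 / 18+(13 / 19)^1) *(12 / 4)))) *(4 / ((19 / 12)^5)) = 41803776 / 47827807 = 0.87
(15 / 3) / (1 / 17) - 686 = -601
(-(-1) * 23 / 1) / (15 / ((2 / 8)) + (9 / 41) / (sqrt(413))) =319356380 / 833103573 -943 * sqrt(413) / 277701191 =0.38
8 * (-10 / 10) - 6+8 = -6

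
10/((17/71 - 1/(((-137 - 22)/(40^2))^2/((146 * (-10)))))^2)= 32218490924010/70421252703845866669729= 0.00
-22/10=-11/5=-2.20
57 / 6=19 / 2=9.50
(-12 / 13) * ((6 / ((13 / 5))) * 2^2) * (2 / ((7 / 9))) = -25920 / 1183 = -21.91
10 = 10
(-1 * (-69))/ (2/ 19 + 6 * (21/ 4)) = 2622/ 1201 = 2.18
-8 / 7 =-1.14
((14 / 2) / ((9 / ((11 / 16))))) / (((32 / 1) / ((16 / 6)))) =77 / 1728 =0.04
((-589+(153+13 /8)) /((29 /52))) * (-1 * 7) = 316225 /58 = 5452.16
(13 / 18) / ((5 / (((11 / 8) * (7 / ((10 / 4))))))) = 1001 / 1800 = 0.56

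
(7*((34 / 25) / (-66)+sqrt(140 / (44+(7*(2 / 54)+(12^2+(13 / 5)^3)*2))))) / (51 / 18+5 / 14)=-833 / 18425+22050*sqrt(26040273) / 83080871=1.31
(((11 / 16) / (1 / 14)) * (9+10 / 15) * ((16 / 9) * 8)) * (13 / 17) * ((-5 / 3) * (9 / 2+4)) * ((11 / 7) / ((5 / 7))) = -2554552 / 81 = -31537.68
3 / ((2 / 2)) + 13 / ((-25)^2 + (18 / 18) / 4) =7555 / 2501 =3.02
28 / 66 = 14 / 33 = 0.42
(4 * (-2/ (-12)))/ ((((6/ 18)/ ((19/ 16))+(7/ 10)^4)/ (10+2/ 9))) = 34960000/ 2671713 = 13.09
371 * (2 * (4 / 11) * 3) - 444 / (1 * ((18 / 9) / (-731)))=1794006 / 11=163091.45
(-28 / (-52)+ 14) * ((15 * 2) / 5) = 1134 / 13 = 87.23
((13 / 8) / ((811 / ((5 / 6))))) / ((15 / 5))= 65 / 116784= 0.00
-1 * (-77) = 77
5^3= 125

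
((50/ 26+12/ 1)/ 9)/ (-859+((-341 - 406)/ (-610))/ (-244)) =-0.00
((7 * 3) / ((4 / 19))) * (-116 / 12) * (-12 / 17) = 11571 / 17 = 680.65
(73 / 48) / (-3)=-73 / 144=-0.51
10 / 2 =5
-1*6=-6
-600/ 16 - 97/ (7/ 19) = -300.79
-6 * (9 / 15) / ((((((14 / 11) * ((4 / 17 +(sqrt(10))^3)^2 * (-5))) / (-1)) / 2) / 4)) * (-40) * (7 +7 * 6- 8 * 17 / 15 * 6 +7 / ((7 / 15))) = 1.71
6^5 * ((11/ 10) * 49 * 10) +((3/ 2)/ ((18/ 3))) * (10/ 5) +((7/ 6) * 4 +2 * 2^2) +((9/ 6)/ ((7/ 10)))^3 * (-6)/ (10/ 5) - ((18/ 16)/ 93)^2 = 265254071680307/ 63287616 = 4191247.65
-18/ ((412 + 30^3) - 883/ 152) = -2736/ 4165741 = -0.00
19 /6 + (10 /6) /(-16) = 49 /16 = 3.06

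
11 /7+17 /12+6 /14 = 41 /12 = 3.42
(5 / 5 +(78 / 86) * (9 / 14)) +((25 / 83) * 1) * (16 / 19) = 1743681 / 949354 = 1.84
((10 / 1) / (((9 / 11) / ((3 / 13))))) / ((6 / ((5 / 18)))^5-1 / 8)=2750000 / 4584303477741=0.00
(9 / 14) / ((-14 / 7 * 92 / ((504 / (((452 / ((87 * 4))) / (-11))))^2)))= -18694309788 / 293687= -63653.86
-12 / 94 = -6 / 47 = -0.13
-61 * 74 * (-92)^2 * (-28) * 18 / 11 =19256073984 / 11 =1750552180.36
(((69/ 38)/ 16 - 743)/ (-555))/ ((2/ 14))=632345/ 67488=9.37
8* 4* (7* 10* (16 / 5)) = 7168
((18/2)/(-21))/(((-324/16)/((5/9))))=20/1701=0.01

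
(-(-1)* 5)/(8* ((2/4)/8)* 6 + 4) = 5/7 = 0.71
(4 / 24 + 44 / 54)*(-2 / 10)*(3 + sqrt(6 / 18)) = -53 / 90-53*sqrt(3) / 810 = -0.70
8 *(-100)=-800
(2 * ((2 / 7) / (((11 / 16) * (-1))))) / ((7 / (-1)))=64 / 539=0.12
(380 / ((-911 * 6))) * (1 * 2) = -380 / 2733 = -0.14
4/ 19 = 0.21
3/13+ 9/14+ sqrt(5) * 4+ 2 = 523/182+ 4 * sqrt(5) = 11.82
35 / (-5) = -7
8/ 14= 0.57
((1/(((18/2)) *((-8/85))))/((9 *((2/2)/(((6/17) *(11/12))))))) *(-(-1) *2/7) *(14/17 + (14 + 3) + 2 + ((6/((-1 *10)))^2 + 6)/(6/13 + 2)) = -3352129/12337920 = -0.27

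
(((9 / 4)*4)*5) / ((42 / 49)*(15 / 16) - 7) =-2520 / 347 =-7.26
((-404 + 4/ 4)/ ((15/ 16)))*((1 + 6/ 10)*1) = -51584/ 75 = -687.79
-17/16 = -1.06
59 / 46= 1.28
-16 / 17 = -0.94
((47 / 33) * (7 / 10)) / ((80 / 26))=4277 / 13200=0.32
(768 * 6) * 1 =4608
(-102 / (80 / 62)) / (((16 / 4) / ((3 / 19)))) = -4743 / 1520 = -3.12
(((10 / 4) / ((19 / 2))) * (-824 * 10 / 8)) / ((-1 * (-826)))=-2575 / 7847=-0.33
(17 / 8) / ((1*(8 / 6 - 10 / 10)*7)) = 51 / 56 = 0.91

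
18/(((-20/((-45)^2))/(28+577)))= -2205225/2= -1102612.50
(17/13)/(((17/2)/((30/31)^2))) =0.14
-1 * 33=-33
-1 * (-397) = 397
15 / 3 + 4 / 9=49 / 9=5.44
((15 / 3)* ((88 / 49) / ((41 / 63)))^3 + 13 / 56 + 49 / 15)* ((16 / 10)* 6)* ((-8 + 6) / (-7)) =1232004939724 / 4136983025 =297.80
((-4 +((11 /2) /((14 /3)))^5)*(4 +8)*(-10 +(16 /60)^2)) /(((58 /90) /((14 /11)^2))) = 99545070729 /192573920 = 516.92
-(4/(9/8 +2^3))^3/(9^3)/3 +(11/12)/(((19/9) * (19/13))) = 364937379799/1228526578476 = 0.30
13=13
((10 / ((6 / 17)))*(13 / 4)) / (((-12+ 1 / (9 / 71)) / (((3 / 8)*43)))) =-427635 / 1184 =-361.18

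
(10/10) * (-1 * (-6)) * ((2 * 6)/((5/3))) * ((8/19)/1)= 1728/95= 18.19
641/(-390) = -641/390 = -1.64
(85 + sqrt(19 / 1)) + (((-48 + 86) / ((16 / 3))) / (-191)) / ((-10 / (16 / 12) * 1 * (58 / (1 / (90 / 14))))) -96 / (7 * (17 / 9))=sqrt(19) + 92234336027 / 1186453800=82.10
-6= -6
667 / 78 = 8.55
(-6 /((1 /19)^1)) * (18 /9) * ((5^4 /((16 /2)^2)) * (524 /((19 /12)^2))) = -465394.74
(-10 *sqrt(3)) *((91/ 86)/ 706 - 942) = 285971905 *sqrt(3)/ 30358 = 16315.89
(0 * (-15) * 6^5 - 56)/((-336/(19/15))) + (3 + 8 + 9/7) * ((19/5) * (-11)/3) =-107711/630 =-170.97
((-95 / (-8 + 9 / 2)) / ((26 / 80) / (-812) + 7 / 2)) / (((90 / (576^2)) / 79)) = 85581496320 / 37889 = 2258742.55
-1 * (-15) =15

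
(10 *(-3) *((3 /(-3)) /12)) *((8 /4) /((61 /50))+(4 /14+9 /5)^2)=447569 /29890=14.97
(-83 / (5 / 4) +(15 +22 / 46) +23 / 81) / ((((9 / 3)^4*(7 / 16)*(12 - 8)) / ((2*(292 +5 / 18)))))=-208.82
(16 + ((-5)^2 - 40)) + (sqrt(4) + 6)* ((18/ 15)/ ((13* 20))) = 337/ 325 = 1.04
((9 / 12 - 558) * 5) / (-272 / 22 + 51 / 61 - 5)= 1495659 / 8872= 168.58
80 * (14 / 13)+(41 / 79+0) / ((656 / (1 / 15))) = 21235213 / 246480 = 86.15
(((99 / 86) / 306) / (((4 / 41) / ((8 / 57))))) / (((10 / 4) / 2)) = 902 / 208335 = 0.00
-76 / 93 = -0.82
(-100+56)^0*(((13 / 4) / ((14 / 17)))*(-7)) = -221 / 8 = -27.62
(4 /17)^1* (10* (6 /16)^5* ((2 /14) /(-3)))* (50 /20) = -2025 /974848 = -0.00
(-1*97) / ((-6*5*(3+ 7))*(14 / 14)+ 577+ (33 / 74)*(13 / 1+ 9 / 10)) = -71780 / 209567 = -0.34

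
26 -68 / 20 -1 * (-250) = 272.60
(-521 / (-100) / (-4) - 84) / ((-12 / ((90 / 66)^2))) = 102363 / 7744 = 13.22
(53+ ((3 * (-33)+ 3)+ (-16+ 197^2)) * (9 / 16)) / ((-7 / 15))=-46757.28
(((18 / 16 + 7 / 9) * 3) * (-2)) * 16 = -548 / 3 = -182.67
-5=-5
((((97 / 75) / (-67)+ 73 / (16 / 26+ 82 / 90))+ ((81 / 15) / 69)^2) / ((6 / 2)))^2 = 12879574955008070072401 / 50714121113601800625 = 253.96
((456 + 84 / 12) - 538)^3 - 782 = -422657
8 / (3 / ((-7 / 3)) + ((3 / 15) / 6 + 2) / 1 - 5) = -1680 / 893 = -1.88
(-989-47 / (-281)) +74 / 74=-277581 / 281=-987.83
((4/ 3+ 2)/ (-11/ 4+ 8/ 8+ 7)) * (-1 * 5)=-200/ 63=-3.17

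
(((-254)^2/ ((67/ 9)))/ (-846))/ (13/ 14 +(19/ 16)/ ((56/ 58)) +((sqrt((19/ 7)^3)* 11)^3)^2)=-83310505894784/ 115210259335274838120667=-0.00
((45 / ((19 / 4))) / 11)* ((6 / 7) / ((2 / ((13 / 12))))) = 585 / 1463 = 0.40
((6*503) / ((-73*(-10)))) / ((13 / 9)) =13581 / 4745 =2.86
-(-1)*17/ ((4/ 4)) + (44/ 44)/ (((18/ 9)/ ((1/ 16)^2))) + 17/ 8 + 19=19521/ 512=38.13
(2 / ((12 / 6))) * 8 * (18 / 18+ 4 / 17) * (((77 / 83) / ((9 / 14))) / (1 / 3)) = 60368 / 1411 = 42.78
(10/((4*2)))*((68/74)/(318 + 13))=0.00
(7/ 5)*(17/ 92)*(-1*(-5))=119/ 92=1.29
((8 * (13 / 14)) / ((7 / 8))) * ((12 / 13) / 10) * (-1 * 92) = -17664 / 245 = -72.10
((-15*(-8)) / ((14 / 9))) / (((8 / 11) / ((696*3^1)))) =1550340 / 7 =221477.14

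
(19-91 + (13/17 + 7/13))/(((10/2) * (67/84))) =-1312416/74035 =-17.73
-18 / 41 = -0.44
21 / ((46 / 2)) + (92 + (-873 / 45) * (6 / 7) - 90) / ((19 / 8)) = -80243 / 15295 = -5.25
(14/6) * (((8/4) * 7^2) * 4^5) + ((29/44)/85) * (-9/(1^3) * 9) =2627208313/11220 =234154.04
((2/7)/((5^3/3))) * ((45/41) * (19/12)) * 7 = 171/2050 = 0.08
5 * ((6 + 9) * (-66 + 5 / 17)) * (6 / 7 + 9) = -5780475 / 119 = -48575.42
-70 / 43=-1.63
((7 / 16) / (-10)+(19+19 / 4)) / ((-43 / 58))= -31.98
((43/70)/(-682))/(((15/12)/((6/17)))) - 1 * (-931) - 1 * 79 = 864332442/1014475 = 852.00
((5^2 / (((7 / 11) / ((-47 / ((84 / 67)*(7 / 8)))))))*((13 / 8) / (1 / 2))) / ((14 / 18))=-33773025 / 4802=-7033.12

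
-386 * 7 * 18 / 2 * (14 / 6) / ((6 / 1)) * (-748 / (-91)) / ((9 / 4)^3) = -64675072 / 9477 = -6824.42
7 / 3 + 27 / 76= 613 / 228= 2.69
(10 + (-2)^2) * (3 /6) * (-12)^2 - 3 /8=8061 /8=1007.62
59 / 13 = 4.54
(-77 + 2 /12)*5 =-2305 /6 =-384.17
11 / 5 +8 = 51 / 5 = 10.20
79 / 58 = 1.36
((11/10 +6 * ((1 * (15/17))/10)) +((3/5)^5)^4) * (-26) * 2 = -137370330852566734/1621246337890625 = -84.73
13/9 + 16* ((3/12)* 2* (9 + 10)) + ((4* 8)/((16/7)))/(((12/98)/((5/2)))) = 7907/18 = 439.28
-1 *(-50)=50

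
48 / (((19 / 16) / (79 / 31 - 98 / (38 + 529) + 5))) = 298.13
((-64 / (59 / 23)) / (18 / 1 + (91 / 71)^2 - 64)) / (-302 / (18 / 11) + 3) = -3710176 / 1197603535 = -0.00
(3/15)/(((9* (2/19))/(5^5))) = 11875/18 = 659.72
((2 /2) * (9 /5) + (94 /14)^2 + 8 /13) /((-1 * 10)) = -4.75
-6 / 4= -3 / 2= -1.50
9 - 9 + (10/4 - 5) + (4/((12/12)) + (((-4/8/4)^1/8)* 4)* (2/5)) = 59/40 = 1.48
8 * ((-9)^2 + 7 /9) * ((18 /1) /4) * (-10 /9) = -29440 /9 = -3271.11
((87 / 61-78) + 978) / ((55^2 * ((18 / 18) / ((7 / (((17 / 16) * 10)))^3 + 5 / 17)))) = 19588623867 / 113321415625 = 0.17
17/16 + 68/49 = 1921/784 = 2.45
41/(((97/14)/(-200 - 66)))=-152684/97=-1574.06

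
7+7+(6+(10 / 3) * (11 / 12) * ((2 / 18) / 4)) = 13015 / 648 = 20.08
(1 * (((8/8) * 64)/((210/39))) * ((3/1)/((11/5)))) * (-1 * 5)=-6240/77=-81.04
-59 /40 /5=-0.30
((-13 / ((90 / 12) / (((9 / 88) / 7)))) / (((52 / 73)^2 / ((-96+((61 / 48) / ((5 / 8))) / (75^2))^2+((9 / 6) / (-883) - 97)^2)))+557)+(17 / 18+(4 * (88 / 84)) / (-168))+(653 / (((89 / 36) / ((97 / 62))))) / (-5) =-10400157390311369766247888969 / 22892410032060318750000000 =-454.31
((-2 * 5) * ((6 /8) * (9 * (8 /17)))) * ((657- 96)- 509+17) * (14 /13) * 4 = -2086560 /221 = -9441.45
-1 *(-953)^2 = -908209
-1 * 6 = -6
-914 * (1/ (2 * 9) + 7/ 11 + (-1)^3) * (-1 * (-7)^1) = 195139/ 99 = 1971.10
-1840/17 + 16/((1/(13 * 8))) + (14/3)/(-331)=26262626/16881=1555.75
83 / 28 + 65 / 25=779 / 140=5.56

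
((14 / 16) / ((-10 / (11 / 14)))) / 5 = -11 / 800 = -0.01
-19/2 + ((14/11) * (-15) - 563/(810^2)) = -206349643/7217100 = -28.59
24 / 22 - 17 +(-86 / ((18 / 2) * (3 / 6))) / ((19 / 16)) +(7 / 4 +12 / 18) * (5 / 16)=-31.25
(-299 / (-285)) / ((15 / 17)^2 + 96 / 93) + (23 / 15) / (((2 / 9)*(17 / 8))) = 300758833 / 78600435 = 3.83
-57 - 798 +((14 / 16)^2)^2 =-3499679 / 4096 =-854.41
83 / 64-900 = -57517 / 64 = -898.70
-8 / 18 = -4 / 9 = -0.44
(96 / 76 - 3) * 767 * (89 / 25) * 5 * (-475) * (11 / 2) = 123897345 / 2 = 61948672.50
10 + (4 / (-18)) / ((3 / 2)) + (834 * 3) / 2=1260.85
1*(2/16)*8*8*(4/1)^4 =2048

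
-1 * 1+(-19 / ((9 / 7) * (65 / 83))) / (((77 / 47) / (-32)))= 2365373 / 6435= 367.58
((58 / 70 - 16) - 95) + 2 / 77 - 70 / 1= -9908 / 55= -180.15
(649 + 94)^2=552049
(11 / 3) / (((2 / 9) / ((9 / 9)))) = 33 / 2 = 16.50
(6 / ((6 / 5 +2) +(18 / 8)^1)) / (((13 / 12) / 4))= 5760 / 1417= 4.06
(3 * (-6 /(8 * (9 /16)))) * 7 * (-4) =112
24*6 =144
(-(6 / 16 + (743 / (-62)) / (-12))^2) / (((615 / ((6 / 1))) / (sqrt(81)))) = -261121 / 1576040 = -0.17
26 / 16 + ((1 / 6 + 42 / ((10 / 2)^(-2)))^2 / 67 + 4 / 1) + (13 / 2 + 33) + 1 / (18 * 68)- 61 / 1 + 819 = 176968897 / 10251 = 17263.57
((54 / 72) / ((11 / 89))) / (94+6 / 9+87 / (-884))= 177021 / 2758745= 0.06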